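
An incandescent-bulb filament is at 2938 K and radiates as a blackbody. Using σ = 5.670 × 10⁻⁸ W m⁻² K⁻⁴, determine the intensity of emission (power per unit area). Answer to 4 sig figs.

I ≈ 4.225×10⁶ W/m²

Stefan–Boltzmann: I = σT⁴ = 5.670×10⁻⁸ × (2938)⁴ = 4.225×10⁶ W/m².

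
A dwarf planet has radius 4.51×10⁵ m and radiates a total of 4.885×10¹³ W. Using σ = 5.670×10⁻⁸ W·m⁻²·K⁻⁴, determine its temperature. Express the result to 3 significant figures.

Surface area A = 4πR² = 4π(4.51×10⁵ m)² = 2.55601×10¹² m².
P = σAT⁴ ⇒ T = (P/(σA))^(1/4) = (4.885×10¹³/(5.670×10⁻⁸×2.55601×10¹²))^(1/4) = 135 K.

T ≈ 135 K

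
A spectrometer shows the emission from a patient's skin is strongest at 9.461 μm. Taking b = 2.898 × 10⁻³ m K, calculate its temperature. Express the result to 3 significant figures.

Wien's law gives T = b/λ_max = (2.898×10⁻³ m·K)/(9.461×10⁻⁶ m) = 306 K.

T ≈ 306 K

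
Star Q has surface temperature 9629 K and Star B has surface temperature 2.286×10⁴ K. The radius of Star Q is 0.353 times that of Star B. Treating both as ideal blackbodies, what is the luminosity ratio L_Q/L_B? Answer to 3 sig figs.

L_Q/L_B ≈ 3.92×10⁻³

L ∝ R²T⁴, so L_Q/L_B = (R_Q/R_B)²(T_Q/T_B)⁴ = (0.353)² × (9629/2.286×10⁴)⁴ = 0.124609 × 0.0314789 = 3.92×10⁻³.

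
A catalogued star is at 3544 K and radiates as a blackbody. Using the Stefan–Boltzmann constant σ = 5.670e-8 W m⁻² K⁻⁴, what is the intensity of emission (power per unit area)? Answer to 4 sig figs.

I ≈ 8.945×10⁶ W/m²

Stefan–Boltzmann: I = σT⁴ = 5.670×10⁻⁸ × (3544)⁴ = 8.945×10⁶ W/m².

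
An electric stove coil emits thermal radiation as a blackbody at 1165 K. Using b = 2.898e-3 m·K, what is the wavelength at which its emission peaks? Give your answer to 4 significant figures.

Wien's displacement law: λ_max = b/T = (2.898×10⁻³ m·K)/(1165 K) = 2.4876×10⁻⁶ m.
That is 2.488 μm, in the infrared range.

λ_max ≈ 2.488 μm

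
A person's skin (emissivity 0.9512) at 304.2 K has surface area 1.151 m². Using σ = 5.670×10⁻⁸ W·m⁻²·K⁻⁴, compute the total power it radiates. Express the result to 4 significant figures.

P ≈ 531.6 W

Area A = 1.151 m².
P = εσAT⁴ = 0.9512 × 5.670×10⁻⁸ × 1.151 × (304.2)⁴ = 531.6 W.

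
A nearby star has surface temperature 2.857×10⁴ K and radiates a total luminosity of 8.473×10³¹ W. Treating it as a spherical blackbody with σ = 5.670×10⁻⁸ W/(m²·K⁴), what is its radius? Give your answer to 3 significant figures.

L = 4πR²σT⁴ ⇒ R = √(L/(4πσT⁴)).
σT⁴ = 3.77767×10¹⁰ W/m², so R = √(8.473×10³¹/(4π×3.77767×10¹⁰)) = 1.34×10¹⁰ m.

R ≈ 1.34×10¹⁰ m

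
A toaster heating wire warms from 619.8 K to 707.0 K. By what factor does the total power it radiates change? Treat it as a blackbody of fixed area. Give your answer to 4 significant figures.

P ∝ T⁴, so P₂/P₁ = (T₂/T₁)⁴ = (707.0/619.8)⁴ = (1.14069)⁴ = 1.693.

P₂/P₁ ≈ 1.693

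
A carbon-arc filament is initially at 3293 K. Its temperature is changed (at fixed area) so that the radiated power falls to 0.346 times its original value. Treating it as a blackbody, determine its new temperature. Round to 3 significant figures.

P ∝ T⁴, so T₂/T₁ = (P₂/P₁)^(1/4) = (0.346)^(1/4) = 0.766953.
T₂ = 3293 × 0.766953 = 2.53×10³ K.

T₂ ≈ 2.53×10³ K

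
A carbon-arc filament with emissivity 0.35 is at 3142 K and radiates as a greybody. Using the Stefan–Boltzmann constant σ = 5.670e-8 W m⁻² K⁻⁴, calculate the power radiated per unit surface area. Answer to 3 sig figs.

Stefan–Boltzmann: I = εσT⁴ = 0.35 × 5.670×10⁻⁸ × (3142)⁴ = 1.93×10⁶ W/m².

I ≈ 1.93×10⁶ W/m²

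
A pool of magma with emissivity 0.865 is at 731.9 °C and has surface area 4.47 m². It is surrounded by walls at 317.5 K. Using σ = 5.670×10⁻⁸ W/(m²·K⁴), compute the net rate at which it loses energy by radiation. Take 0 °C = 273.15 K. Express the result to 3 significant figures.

T = 731.9 °C + 273.15 = 1005.05 K.
Area A = 4.47 m².
Net radiated power P_net = εσA(T⁴ − T₀⁴) = 0.865×5.670×10⁻⁸×4.47×(1005.05⁴ − 317.5⁴).
T⁴ − T₀⁴ = 1.02035×10¹² − 1.01619×10¹⁰ = 1.01019×10¹² K⁴, so P_net = 2.21×10⁵ W.

Net loss ≈ 2.21×10⁵ W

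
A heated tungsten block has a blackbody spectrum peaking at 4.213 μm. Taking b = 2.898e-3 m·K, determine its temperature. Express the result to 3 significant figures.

T ≈ 688 K

Wien's law gives T = b/λ_max = (2.898×10⁻³ m·K)/(4.213×10⁻⁶ m) = 688 K.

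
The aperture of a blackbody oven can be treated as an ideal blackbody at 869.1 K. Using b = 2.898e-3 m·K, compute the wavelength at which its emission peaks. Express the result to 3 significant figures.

λ_max ≈ 3.33 μm

Wien's displacement law: λ_max = b/T = (2.898×10⁻³ m·K)/(869.1 K) = 3.334×10⁻⁶ m.
That is 3.33 μm, in the infrared range.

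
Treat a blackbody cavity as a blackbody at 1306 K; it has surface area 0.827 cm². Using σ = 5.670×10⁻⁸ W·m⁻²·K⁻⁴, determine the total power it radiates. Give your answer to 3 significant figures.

P ≈ 13.6 W

Area A = 0.827 cm² = 8.27×10⁻⁵ m².
P = σAT⁴ = 5.670×10⁻⁸ × 8.27×10⁻⁵ × (1306)⁴ = 13.6 W.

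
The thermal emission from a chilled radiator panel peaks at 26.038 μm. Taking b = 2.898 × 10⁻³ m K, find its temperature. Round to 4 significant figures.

Wien's law gives T = b/λ_max = (2.898×10⁻³ m·K)/(2.6038×10⁻⁵ m) = 111.3 K.

T ≈ 111.3 K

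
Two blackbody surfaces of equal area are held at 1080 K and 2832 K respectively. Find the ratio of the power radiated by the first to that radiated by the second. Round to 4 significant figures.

With equal areas, P₁/P₂ = (T₁/T₂)⁴ = (1080/2832)⁴ = 0.02115.

P₁/P₂ ≈ 0.02115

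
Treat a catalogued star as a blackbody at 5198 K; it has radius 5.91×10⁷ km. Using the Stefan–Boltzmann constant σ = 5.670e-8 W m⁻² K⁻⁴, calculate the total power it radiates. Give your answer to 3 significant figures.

Surface area A = 4πR² = 4π(5.91×10¹⁰ m)² = 4.38919×10²² m².
P = σAT⁴ = 5.670×10⁻⁸ × 4.38919×10²² × (5198)⁴ = 1.82×10³⁰ W.

P ≈ 1.82×10³⁰ W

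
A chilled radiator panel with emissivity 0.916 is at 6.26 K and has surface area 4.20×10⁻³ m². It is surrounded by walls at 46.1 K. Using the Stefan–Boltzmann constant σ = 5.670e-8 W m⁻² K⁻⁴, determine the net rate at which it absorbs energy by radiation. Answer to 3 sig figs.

Net gain ≈ 9.85×10⁻⁴ W

Area A = 4.20×10⁻³ m².
Net radiated power P_net = εσA(T⁴ − T₀⁴) = 0.916×5.670×10⁻⁸×4.20×10⁻³×(6.26⁴ − 46.1⁴).
T⁴ − T₀⁴ = 1535.67 − 4.51652×10⁶ = -4.51498×10⁶ K⁴, so P_net = -9.85×10⁻⁴ W — negative, meaning a net gain of 9.85×10⁻⁴ W.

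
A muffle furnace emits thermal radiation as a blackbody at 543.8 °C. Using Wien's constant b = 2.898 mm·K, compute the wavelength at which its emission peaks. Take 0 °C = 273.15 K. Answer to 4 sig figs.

λ_max ≈ 3.547 μm

T = 543.8 °C + 273.15 = 816.95 K.
Wien's displacement law: λ_max = b/T = (2.898×10⁻³ m·K)/(816.95 K) = 3.5473×10⁻⁶ m.
That is 3.547 μm, in the infrared range.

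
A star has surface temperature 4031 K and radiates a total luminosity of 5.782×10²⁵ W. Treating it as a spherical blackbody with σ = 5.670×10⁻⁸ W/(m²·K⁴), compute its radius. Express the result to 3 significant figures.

R ≈ 5.54×10⁸ m

L = 4πR²σT⁴ ⇒ R = √(L/(4πσT⁴)).
σT⁴ = 1.49704×10⁷ W/m², so R = √(5.782×10²⁵/(4π×1.49704×10⁷)) = 5.54×10⁸ m.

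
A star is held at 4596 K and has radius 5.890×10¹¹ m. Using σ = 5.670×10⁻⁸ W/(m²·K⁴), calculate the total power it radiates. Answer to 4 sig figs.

P ≈ 1.103×10³² W

Surface area A = 4πR² = 4π(5.890×10¹¹ m)² = 4.35954×10²⁴ m².
P = σAT⁴ = 5.670×10⁻⁸ × 4.35954×10²⁴ × (4596)⁴ = 1.103×10³² W.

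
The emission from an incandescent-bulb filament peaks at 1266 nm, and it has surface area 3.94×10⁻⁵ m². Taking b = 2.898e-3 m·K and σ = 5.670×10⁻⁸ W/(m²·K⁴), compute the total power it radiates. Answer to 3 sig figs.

P ≈ 61.3 W

Wien's law: T = b/λ_max = 2.898×10⁻³/1.266×10⁻⁶ = 2289.10 K.
Area A = 3.94×10⁻⁵ m².
Then P = σAT⁴ = 5.670×10⁻⁸×3.94×10⁻⁵×(2289.10)⁴ = 61.3 W.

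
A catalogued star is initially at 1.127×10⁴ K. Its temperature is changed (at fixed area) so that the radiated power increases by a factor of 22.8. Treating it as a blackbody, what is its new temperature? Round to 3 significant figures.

P ∝ T⁴, so T₂/T₁ = (P₂/P₁)^(1/4) = (22.8)^(1/4) = 2.18516.
T₂ = 1.127×10⁴ × 2.18516 = 2.46×10⁴ K.

T₂ ≈ 2.46×10⁴ K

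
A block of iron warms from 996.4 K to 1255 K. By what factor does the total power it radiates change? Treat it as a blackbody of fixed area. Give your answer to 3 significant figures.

P₂/P₁ ≈ 2.52

P ∝ T⁴, so P₂/P₁ = (T₂/T₁)⁴ = (1255/996.4)⁴ = (1.25953)⁴ = 2.52.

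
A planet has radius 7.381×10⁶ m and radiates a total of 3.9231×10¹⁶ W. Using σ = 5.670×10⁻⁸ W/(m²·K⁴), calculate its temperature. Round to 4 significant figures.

T ≈ 178.3 K

Surface area A = 4πR² = 4π(7.381×10⁶ m)² = 6.84605×10¹⁴ m².
P = σAT⁴ ⇒ T = (P/(σA))^(1/4) = (3.9231×10¹⁶/(5.670×10⁻⁸×6.84605×10¹⁴))^(1/4) = 178.3 K.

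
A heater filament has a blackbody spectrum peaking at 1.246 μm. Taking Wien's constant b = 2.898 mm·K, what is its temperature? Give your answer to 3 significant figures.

T ≈ 2.33×10³ K

Wien's law gives T = b/λ_max = (2.898×10⁻³ m·K)/(1.246×10⁻⁶ m) = 2.33×10³ K.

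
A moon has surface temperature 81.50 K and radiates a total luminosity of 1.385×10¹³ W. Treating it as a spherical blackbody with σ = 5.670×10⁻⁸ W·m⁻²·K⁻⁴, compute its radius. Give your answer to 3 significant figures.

R ≈ 6.64×10⁵ m

L = 4πR²σT⁴ ⇒ R = √(L/(4πσT⁴)).
σT⁴ = 2.50157 W/m², so R = √(1.385×10¹³/(4π×2.50157)) = 6.64×10⁵ m.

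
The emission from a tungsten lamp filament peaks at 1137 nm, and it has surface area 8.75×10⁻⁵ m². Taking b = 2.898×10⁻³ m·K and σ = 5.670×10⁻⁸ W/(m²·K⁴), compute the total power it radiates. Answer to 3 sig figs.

P ≈ 209 W

Wien's law: T = b/λ_max = 2.898×10⁻³/1.137×10⁻⁶ = 2548.81 K.
Area A = 8.75×10⁻⁵ m².
Then P = σAT⁴ = 5.670×10⁻⁸×8.75×10⁻⁵×(2548.81)⁴ = 209 W.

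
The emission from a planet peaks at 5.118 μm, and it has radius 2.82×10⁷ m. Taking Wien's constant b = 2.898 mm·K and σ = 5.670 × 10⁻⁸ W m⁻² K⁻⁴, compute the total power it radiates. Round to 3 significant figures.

Wien's law: T = b/λ_max = 2.898×10⁻³/5.118×10⁻⁶ = 566.237 K.
Surface area A = 4πR² = 4π(2.82×10⁷ m)² = 9.99328×10¹⁵ m².
Then P = σAT⁴ = 5.670×10⁻⁸×9.99328×10¹⁵×(566.237)⁴ = 5.82×10¹⁹ W.

P ≈ 5.82×10¹⁹ W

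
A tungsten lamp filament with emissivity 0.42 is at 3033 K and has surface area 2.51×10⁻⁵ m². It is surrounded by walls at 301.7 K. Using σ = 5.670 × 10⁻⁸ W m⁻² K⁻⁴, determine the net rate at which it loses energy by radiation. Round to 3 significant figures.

Area A = 2.51×10⁻⁵ m².
Net radiated power P_net = εσA(T⁴ − T₀⁴) = 0.42×5.670×10⁻⁸×2.51×10⁻⁵×(3033⁴ − 301.7⁴).
T⁴ − T₀⁴ = 8.46232×10¹³ − 8.28517×10⁹ = 8.46149×10¹³ K⁴, so P_net = 50.6 W.

Net loss ≈ 50.6 W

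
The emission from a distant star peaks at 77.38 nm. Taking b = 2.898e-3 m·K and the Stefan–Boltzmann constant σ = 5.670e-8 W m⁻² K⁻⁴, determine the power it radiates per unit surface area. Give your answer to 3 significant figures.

Wien's law: T = b/λ_max = 2.898×10⁻³/7.738×10⁻⁸ = 37451.5 K.
Then I = σT⁴ = 5.670×10⁻⁸×(37451.5)⁴ = 1.12×10¹¹ W/m².

I ≈ 1.12×10¹¹ W/m²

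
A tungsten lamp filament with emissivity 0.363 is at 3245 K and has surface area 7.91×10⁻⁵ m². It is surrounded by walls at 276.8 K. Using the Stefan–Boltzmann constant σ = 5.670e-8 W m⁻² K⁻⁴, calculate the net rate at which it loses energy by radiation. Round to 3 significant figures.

Area A = 7.91×10⁻⁵ m².
Net radiated power P_net = εσA(T⁴ − T₀⁴) = 0.363×5.670×10⁻⁸×7.91×10⁻⁵×(3245⁴ − 276.8⁴).
T⁴ − T₀⁴ = 1.10881×10¹⁴ − 5.87035×10⁹ = 1.10875×10¹⁴ K⁴, so P_net = 181 W.

Net loss ≈ 181 W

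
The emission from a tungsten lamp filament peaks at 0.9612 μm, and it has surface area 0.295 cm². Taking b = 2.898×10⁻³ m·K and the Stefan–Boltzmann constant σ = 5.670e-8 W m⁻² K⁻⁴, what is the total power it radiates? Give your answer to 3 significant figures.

Wien's law: T = b/λ_max = 2.898×10⁻³/9.612×10⁻⁷ = 3014.98 K.
Area A = 0.295 cm² = 2.95×10⁻⁵ m².
Then P = σAT⁴ = 5.670×10⁻⁸×2.95×10⁻⁵×(3014.98)⁴ = 138 W.

P ≈ 138 W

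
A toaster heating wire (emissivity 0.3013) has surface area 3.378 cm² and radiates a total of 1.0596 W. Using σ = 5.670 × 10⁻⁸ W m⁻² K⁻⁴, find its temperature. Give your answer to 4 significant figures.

Area A = 3.378 cm² = 3.378×10⁻⁴ m².
P = εσAT⁴ ⇒ T = (P/(εσA))^(1/4) = (1.0596/(0.3013×5.670×10⁻⁸×3.378×10⁻⁴))^(1/4) = 654.6 K.

T ≈ 654.6 K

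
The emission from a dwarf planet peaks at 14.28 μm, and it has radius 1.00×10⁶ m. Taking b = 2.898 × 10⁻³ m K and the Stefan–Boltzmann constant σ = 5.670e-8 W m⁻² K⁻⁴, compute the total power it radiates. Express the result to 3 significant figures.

P ≈ 1.21×10¹⁵ W

Wien's law: T = b/λ_max = 2.898×10⁻³/1.428×10⁻⁵ = 202.941 K.
Surface area A = 4πR² = 4π(1.00×10⁶ m)² = 1.25664×10¹³ m².
Then P = σAT⁴ = 5.670×10⁻⁸×1.25664×10¹³×(202.941)⁴ = 1.21×10¹⁵ W.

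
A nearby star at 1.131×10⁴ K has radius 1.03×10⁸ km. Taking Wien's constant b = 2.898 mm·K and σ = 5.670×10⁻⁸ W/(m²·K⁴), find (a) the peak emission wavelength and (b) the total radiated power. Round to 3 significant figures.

(a) λ_max = b/T = 2.898×10⁻³/1.131×10⁴ = 2.562×10⁻⁷ m = 256 nm.
Surface area A = 4πR² = 4π(1.03×10¹¹ m)² = 1.33317×10²³ m².
(b) P = σAT⁴ = 5.670×10⁻⁸×1.33317×10²³×(1.131×10⁴)⁴ = 1.24×10³² W.

λ_max ≈ 256 nm; P ≈ 1.24×10³² W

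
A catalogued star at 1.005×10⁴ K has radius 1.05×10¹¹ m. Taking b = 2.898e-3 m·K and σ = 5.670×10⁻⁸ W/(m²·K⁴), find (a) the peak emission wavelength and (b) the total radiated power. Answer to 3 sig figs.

λ_max ≈ 288 nm; P ≈ 8.01×10³¹ W

(a) λ_max = b/T = 2.898×10⁻³/1.005×10⁴ = 2.884×10⁻⁷ m = 288 nm.
Surface area A = 4πR² = 4π(1.05×10¹¹ m)² = 1.38544×10²³ m².
(b) P = σAT⁴ = 5.670×10⁻⁸×1.38544×10²³×(1.005×10⁴)⁴ = 8.01×10³¹ W.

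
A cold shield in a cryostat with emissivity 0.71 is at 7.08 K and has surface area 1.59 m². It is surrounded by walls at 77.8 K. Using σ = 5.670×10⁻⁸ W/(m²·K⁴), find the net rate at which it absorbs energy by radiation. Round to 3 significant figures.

Net gain ≈ 2.34 W

Area A = 1.59 m².
Net radiated power P_net = εσA(T⁴ − T₀⁴) = 0.71×5.670×10⁻⁸×1.59×(7.08⁴ − 77.8⁴).
T⁴ − T₀⁴ = 2512.66 − 3.66369×10⁷ = -3.66344×10⁷ K⁴, so P_net = -2.34 W — negative, meaning a net gain of 2.34 W.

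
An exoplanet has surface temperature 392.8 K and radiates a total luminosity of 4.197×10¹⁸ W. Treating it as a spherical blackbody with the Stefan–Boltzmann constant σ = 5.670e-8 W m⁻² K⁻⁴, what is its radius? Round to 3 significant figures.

L = 4πR²σT⁴ ⇒ R = √(L/(4πσT⁴)).
σT⁴ = 1349.80 W/m², so R = √(4.197×10¹⁸/(4π×1349.80)) = 1.57×10⁷ m.

R ≈ 1.57×10⁷ m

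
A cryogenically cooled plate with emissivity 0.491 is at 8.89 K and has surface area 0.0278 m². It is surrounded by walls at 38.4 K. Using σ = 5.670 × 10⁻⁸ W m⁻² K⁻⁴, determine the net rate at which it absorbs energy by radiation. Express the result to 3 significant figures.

Net gain ≈ 1.68×10⁻³ W

Area A = 0.0278 m².
Net radiated power P_net = εσA(T⁴ − T₀⁴) = 0.491×5.670×10⁻⁸×0.0278×(8.89⁴ − 38.4⁴).
T⁴ − T₀⁴ = 6246.07 − 2.17433×10⁶ = -2.16808×10⁶ K⁴, so P_net = -1.68×10⁻³ W — negative, meaning a net gain of 1.68×10⁻³ W.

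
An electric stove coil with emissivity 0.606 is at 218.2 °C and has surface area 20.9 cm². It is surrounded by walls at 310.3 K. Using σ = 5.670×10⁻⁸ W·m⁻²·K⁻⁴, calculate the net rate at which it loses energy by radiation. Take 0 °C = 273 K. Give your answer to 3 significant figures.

Net loss ≈ 3.51 W

T = 218.2 °C + 273 = 491.2 K.
Area A = 20.9 cm² = 2.09×10⁻³ m².
Net radiated power P_net = εσA(T⁴ − T₀⁴) = 0.606×5.670×10⁻⁸×2.09×10⁻³×(491.2⁴ − 310.3⁴).
T⁴ − T₀⁴ = 5.82148×10¹⁰ − 9.27101×10⁹ = 4.89438×10¹⁰ K⁴, so P_net = 3.51 W.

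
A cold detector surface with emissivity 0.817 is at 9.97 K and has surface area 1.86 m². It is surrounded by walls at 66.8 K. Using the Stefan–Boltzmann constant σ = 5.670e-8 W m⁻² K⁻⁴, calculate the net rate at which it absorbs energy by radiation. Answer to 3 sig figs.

Area A = 1.86 m².
Net radiated power P_net = εσA(T⁴ − T₀⁴) = 0.817×5.670×10⁻⁸×1.86×(9.97⁴ − 66.8⁴).
T⁴ − T₀⁴ = 9880.54 − 1.99116×10⁷ = -1.99017×10⁷ K⁴, so P_net = -1.71 W — negative, meaning a net gain of 1.71 W.

Net gain ≈ 1.71 W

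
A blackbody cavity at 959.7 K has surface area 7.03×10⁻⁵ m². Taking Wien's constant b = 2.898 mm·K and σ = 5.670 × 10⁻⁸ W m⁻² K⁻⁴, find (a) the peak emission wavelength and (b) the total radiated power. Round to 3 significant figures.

(a) λ_max = b/T = 2.898×10⁻³/959.7 = 3.020×10⁻⁶ m = 3.02 μm.
Area A = 7.03×10⁻⁵ m².
(b) P = σAT⁴ = 5.670×10⁻⁸×7.03×10⁻⁵×(959.7)⁴ = 3.38 W.

λ_max ≈ 3.02 μm; P ≈ 3.38 W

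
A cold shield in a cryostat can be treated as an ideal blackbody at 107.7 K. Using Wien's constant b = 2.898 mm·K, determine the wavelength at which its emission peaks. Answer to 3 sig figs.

Wien's displacement law: λ_max = b/T = (2.898×10⁻³ m·K)/(107.7 K) = 2.691×10⁻⁵ m.
That is 26.9 μm, in the infrared range.

λ_max ≈ 26.9 μm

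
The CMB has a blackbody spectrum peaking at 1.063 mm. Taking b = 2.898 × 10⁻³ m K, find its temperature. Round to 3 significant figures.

Wien's law gives T = b/λ_max = (2.898×10⁻³ m·K)/(1.063×10⁻³ m) = 2.73 K.

T ≈ 2.73 K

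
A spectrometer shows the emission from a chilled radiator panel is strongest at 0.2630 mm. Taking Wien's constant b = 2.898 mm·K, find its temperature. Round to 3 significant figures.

Wien's law gives T = b/λ_max = (2.898×10⁻³ m·K)/(2.630×10⁻⁴ m) = 11.0 K.

T ≈ 11.0 K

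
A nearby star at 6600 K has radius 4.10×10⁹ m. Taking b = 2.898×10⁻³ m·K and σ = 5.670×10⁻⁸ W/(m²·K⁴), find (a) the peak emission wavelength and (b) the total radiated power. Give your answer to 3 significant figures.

λ_max ≈ 439 nm; P ≈ 2.27×10²⁸ W

(a) λ_max = b/T = 2.898×10⁻³/6600 = 4.391×10⁻⁷ m = 439 nm.
Surface area A = 4πR² = 4π(4.10×10⁹ m)² = 2.11241×10²⁰ m².
(b) P = σAT⁴ = 5.670×10⁻⁸×2.11241×10²⁰×(6600)⁴ = 2.27×10²⁸ W.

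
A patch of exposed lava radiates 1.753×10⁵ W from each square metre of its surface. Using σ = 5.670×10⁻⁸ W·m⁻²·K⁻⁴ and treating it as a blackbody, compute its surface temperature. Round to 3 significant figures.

I = σT⁴, so T = (I/σ)^(1/4) = (1.753×10⁵/(5.670×10⁻⁸))^(1/4) = 1.33×10³ K.

T ≈ 1.33×10³ K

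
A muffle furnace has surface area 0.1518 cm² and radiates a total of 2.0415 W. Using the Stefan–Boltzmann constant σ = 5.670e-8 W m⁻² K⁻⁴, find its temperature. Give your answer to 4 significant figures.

T ≈ 1241 K

Area A = 0.1518 cm² = 1.518×10⁻⁵ m².
P = σAT⁴ ⇒ T = (P/(σA))^(1/4) = (2.0415/(5.670×10⁻⁸×1.518×10⁻⁵))^(1/4) = 1241 K.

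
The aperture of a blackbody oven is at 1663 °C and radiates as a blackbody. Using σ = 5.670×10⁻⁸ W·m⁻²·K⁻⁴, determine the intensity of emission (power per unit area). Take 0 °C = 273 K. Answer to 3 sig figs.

I ≈ 7.97×10⁵ W/m²

T = 1663 °C + 273 = 1936 K.
Stefan–Boltzmann: I = σT⁴ = 5.670×10⁻⁸ × (1936)⁴ = 7.97×10⁵ W/m².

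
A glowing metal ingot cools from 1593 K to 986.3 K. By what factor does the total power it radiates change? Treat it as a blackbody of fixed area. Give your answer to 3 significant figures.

P ∝ T⁴, so P₂/P₁ = (T₂/T₁)⁴ = (986.3/1593)⁴ = (0.619146)⁴ = 0.147.

P₂/P₁ ≈ 0.147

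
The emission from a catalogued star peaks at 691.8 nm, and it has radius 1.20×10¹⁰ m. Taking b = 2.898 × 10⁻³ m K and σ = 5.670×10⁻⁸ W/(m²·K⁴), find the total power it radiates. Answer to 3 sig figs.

Wien's law: T = b/λ_max = 2.898×10⁻³/6.918×10⁻⁷ = 4189.07 K.
Surface area A = 4πR² = 4π(1.20×10¹⁰ m)² = 1.80956×10²¹ m².
Then P = σAT⁴ = 5.670×10⁻⁸×1.80956×10²¹×(4189.07)⁴ = 3.16×10²⁸ W.

P ≈ 3.16×10²⁸ W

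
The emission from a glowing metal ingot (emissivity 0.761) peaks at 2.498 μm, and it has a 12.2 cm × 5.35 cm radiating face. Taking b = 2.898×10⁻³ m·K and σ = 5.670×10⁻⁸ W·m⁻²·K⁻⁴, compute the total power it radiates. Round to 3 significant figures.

P ≈ 510 W

Wien's law: T = b/λ_max = 2.898×10⁻³/2.498×10⁻⁶ = 1160.13 K.
Area A = 0.122 × 0.0535 = 6.527×10⁻³ m².
Then P = εσAT⁴ = 0.761×5.670×10⁻⁸×6.527×10⁻³×(1160.13)⁴ = 510 W.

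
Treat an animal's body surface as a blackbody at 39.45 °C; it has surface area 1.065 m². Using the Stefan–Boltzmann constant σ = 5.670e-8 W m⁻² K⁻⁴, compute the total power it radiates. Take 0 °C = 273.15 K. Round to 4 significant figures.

P ≈ 576.6 W

T = 39.45 °C + 273.15 = 312.60 K.
Area A = 1.065 m².
P = σAT⁴ = 5.670×10⁻⁸ × 1.065 × (312.60)⁴ = 576.6 W.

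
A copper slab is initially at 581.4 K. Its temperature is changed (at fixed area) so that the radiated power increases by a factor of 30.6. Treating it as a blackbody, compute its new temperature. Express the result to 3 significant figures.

T₂ ≈ 1.37×10³ K

P ∝ T⁴, so T₂/T₁ = (P₂/P₁)^(1/4) = (30.6)^(1/4) = 2.35196.
T₂ = 581.4 × 2.35196 = 1.37×10³ K.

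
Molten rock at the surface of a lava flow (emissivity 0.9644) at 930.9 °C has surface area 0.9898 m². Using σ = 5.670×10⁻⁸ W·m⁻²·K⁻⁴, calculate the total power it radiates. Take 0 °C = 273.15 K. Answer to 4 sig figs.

P ≈ 1.138×10⁵ W

T = 930.9 °C + 273.15 = 1204.05 K.
Area A = 0.9898 m².
P = εσAT⁴ = 0.9644 × 5.670×10⁻⁸ × 0.9898 × (1204.05)⁴ = 1.138×10⁵ W.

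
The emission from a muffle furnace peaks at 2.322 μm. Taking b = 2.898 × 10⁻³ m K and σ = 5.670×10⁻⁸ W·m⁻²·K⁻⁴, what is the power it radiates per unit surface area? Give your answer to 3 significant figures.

Wien's law: T = b/λ_max = 2.898×10⁻³/2.322×10⁻⁶ = 1248.06 K.
Then I = σT⁴ = 5.670×10⁻⁸×(1248.06)⁴ = 1.38×10⁵ W/m².

I ≈ 1.38×10⁵ W/m²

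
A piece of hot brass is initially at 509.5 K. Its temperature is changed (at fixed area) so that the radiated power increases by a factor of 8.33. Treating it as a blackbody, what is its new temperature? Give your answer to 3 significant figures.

P ∝ T⁴, so T₂/T₁ = (P₂/P₁)^(1/4) = (8.33)^(1/4) = 1.69887.
T₂ = 509.5 × 1.69887 = 866 K.

T₂ ≈ 866 K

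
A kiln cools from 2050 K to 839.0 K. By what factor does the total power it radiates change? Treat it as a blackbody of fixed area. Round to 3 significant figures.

P₂/P₁ ≈ 0.0281

P ∝ T⁴, so P₂/P₁ = (T₂/T₁)⁴ = (839.0/2050)⁴ = (0.409268)⁴ = 0.0281.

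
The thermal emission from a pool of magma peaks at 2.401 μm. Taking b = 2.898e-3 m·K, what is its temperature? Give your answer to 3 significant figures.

T ≈ 1.21×10³ K

Wien's law gives T = b/λ_max = (2.898×10⁻³ m·K)/(2.401×10⁻⁶ m) = 1.21×10³ K.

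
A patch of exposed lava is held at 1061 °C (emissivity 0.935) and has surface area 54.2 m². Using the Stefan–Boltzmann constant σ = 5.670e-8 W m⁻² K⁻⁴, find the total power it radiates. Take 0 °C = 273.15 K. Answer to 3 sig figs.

P ≈ 9.10×10⁶ W

T = 1061 °C + 273.15 = 1334.15 K.
Area A = 54.2 m².
P = εσAT⁴ = 0.935 × 5.670×10⁻⁸ × 54.2 × (1334.15)⁴ = 9.10×10⁶ W.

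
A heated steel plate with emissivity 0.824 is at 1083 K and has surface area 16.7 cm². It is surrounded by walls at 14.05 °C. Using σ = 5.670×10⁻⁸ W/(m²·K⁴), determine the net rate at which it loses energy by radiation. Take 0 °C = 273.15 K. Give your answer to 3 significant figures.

Net loss ≈ 107 W

Surroundings: T = 14.05 °C + 273.15 = 287.20 K.
Area A = 16.7 cm² = 1.67×10⁻³ m².
Net radiated power P_net = εσA(T⁴ − T₀⁴) = 0.824×5.670×10⁻⁸×1.67×10⁻³×(1083⁴ − 287.20⁴).
T⁴ − T₀⁴ = 1.37567×10¹² − 6.80358×10⁹ = 1.36887×10¹² K⁴, so P_net = 107 W.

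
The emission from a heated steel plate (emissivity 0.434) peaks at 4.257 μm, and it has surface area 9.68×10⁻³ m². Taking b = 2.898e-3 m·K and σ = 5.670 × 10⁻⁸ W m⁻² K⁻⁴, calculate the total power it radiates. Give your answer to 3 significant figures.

P ≈ 51.2 W

Wien's law: T = b/λ_max = 2.898×10⁻³/4.257×10⁻⁶ = 680.761 K.
Area A = 9.68×10⁻³ m².
Then P = εσAT⁴ = 0.434×5.670×10⁻⁸×9.68×10⁻³×(680.761)⁴ = 51.2 W.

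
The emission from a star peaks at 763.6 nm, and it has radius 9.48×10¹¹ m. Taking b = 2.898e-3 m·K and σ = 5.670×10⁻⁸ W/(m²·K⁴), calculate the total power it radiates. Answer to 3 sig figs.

P ≈ 1.33×10³² W

Wien's law: T = b/λ_max = 2.898×10⁻³/7.636×10⁻⁷ = 3795.18 K.
Surface area A = 4πR² = 4π(9.48×10¹¹ m)² = 1.12934×10²⁵ m².
Then P = σAT⁴ = 5.670×10⁻⁸×1.12934×10²⁵×(3795.18)⁴ = 1.33×10³² W.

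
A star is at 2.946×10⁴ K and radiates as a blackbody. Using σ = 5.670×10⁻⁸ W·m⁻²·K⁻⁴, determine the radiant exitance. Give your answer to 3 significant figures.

Stefan–Boltzmann: I = σT⁴ = 5.670×10⁻⁸ × (2.946×10⁴)⁴ = 4.27×10¹⁰ W/m².

I ≈ 4.27×10¹⁰ W/m²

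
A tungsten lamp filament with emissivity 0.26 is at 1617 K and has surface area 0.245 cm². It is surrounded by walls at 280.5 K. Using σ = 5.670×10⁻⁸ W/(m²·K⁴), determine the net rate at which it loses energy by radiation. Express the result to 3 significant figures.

Net loss ≈ 2.47 W

Area A = 0.245 cm² = 2.45×10⁻⁵ m².
Net radiated power P_net = εσA(T⁴ − T₀⁴) = 0.26×5.670×10⁻⁸×2.45×10⁻⁵×(1617⁴ − 280.5⁴).
T⁴ − T₀⁴ = 6.83660×10¹² − 6.19058×10⁹ = 6.83041×10¹² K⁴, so P_net = 2.47 W.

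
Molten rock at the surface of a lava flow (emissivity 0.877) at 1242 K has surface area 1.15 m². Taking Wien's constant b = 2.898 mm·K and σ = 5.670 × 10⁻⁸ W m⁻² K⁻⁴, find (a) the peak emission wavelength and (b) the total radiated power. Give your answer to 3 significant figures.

λ_max ≈ 2.33×10³ nm; P ≈ 1.36×10⁵ W

(a) λ_max = b/T = 2.898×10⁻³/1242 = 2.333×10⁻⁶ m = 2.33×10³ nm.
Area A = 1.15 m².
(b) P = εσAT⁴ = 0.877×5.670×10⁻⁸×1.15×(1242)⁴ = 1.36×10⁵ W.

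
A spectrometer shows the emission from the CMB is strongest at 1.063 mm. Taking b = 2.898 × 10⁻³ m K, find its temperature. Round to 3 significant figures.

Wien's law gives T = b/λ_max = (2.898×10⁻³ m·K)/(1.063×10⁻³ m) = 2.73 K.

T ≈ 2.73 K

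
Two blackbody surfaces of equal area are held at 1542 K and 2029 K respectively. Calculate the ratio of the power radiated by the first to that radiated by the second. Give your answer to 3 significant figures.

With equal areas, P₁/P₂ = (T₁/T₂)⁴ = (1542/2029)⁴ = 0.334.

P₁/P₂ ≈ 0.334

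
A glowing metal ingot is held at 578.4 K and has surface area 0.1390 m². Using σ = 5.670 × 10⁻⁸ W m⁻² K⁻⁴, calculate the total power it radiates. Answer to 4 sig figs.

P ≈ 882.1 W

Area A = 0.1390 m².
P = σAT⁴ = 5.670×10⁻⁸ × 0.1390 × (578.4)⁴ = 882.1 W.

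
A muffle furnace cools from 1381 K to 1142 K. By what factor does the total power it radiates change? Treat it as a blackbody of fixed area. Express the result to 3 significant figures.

P₂/P₁ ≈ 0.468

P ∝ T⁴, so P₂/P₁ = (T₂/T₁)⁴ = (1142/1381)⁴ = (0.826937)⁴ = 0.468.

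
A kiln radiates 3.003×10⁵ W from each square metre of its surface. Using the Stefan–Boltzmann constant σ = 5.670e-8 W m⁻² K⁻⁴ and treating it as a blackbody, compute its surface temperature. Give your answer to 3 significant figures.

T ≈ 1.52×10³ K

I = σT⁴, so T = (I/σ)^(1/4) = (3.003×10⁵/(5.670×10⁻⁸))^(1/4) = 1.52×10³ K.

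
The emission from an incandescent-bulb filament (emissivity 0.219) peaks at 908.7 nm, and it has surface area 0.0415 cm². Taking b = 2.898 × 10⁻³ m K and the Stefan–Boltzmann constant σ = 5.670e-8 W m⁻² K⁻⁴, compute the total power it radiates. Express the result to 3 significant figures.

P ≈ 5.33 W

Wien's law: T = b/λ_max = 2.898×10⁻³/9.087×10⁻⁷ = 3189.17 K.
Area A = 0.0415 cm² = 4.15×10⁻⁶ m².
Then P = εσAT⁴ = 0.219×5.670×10⁻⁸×4.15×10⁻⁶×(3189.17)⁴ = 5.33 W.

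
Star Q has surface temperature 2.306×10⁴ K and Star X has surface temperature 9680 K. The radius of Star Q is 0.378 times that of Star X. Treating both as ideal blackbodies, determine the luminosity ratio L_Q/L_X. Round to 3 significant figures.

L ∝ R²T⁴, so L_Q/L_X = (R_Q/R_X)²(T_Q/T_X)⁴ = (0.378)² × (2.306×10⁴/9680)⁴ = 0.142884 × 32.2059 = 4.60.

L_Q/L_X ≈ 4.60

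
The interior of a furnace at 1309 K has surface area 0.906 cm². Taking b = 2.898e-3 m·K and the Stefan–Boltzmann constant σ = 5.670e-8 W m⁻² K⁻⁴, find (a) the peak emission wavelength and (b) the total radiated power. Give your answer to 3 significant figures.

λ_max ≈ 2.21 μm; P ≈ 15.1 W

(a) λ_max = b/T = 2.898×10⁻³/1309 = 2.214×10⁻⁶ m = 2.21 μm.
Area A = 0.906 cm² = 9.06×10⁻⁵ m².
(b) P = σAT⁴ = 5.670×10⁻⁸×9.06×10⁻⁵×(1309)⁴ = 15.1 W.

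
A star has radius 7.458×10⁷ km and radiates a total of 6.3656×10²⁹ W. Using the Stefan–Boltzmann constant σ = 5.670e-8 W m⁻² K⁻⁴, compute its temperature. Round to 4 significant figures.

Surface area A = 4πR² = 4π(7.458×10¹⁰ m)² = 6.98964×10²² m².
P = σAT⁴ ⇒ T = (P/(σA))^(1/4) = (6.3656×10²⁹/(5.670×10⁻⁸×6.98964×10²²))^(1/4) = 3560 K.

T ≈ 3560 K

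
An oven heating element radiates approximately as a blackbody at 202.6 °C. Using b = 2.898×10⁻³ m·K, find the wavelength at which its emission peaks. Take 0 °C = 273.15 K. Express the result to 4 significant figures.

λ_max ≈ 6.091 μm

T = 202.6 °C + 273.15 = 475.75 K.
Wien's displacement law: λ_max = b/T = (2.898×10⁻³ m·K)/(475.75 K) = 6.0914×10⁻⁶ m.
That is 6.091 μm, in the infrared range.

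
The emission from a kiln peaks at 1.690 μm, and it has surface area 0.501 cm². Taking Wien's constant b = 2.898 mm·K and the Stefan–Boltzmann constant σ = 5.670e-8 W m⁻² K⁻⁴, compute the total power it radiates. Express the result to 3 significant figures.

Wien's law: T = b/λ_max = 2.898×10⁻³/1.690×10⁻⁶ = 1714.79 K.
Area A = 0.501 cm² = 5.01×10⁻⁵ m².
Then P = σAT⁴ = 5.670×10⁻⁸×5.01×10⁻⁵×(1714.79)⁴ = 24.6 W.

P ≈ 24.6 W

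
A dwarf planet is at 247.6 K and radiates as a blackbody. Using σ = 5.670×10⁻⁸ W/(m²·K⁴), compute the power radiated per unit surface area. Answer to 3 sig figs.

Stefan–Boltzmann: I = σT⁴ = 5.670×10⁻⁸ × (247.6)⁴ = 213 W/m².

I ≈ 213 W/m²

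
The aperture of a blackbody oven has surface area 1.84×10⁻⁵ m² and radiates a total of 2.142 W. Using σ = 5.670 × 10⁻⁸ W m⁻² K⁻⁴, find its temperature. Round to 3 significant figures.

Area A = 1.84×10⁻⁵ m².
P = σAT⁴ ⇒ T = (P/(σA))^(1/4) = (2.142/(5.670×10⁻⁸×1.84×10⁻⁵))^(1/4) = 1.20×10³ K.

T ≈ 1.20×10³ K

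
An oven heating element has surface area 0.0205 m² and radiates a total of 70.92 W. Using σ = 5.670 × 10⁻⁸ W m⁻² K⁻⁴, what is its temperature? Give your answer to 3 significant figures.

Area A = 0.0205 m².
P = σAT⁴ ⇒ T = (P/(σA))^(1/4) = (70.92/(5.670×10⁻⁸×0.0205))^(1/4) = 497 K.

T ≈ 497 K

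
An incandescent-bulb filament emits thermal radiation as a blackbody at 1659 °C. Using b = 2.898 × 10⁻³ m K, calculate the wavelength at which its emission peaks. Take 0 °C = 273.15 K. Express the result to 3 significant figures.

T = 1659 °C + 273.15 = 1932.15 K.
Wien's displacement law: λ_max = b/T = (2.898×10⁻³ m·K)/(1932.15 K) = 1.500×10⁻⁶ m.
That is 1.50×10³ nm, in the infrared range.

λ_max ≈ 1.50×10³ nm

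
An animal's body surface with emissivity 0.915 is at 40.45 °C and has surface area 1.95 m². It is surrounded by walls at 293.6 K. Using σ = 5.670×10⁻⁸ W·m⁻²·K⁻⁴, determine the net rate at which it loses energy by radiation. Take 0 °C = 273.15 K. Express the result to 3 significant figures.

Net loss ≈ 227 W

T = 40.45 °C + 273.15 = 313.60 K.
Area A = 1.95 m².
Net radiated power P_net = εσA(T⁴ − T₀⁴) = 0.915×5.670×10⁻⁸×1.95×(313.60⁴ − 293.6⁴).
T⁴ − T₀⁴ = 9.67173×10⁹ − 7.43061×10⁹ = 2.24112×10⁹ K⁴, so P_net = 227 W.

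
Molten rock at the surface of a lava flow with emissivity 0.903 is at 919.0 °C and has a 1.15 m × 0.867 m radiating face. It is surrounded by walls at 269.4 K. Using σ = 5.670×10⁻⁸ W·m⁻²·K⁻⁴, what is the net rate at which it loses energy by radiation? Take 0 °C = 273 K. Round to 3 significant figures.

T = 919.0 °C + 273 = 1192.0 K.
Area A = 1.15 × 0.867 = 0.99705 m².
Net radiated power P_net = εσA(T⁴ − T₀⁴) = 0.903×5.670×10⁻⁸×0.99705×(1192.0⁴ − 269.4⁴).
T⁴ − T₀⁴ = 2.01885×10¹² − 5.26733×10⁹ = 2.01358×10¹² K⁴, so P_net = 1.03×10⁵ W.

Net loss ≈ 1.03×10⁵ W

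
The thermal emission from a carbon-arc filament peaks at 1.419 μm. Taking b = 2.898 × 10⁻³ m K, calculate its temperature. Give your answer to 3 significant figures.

T ≈ 2.04×10³ K

Wien's law gives T = b/λ_max = (2.898×10⁻³ m·K)/(1.419×10⁻⁶ m) = 2.04×10³ K.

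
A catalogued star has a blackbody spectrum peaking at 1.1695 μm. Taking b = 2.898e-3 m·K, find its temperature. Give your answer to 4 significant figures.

Wien's law gives T = b/λ_max = (2.898×10⁻³ m·K)/(1.1695×10⁻⁶ m) = 2478 K.

T ≈ 2478 K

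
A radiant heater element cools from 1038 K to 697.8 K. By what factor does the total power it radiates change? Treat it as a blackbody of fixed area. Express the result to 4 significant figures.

P₂/P₁ ≈ 0.2042

P ∝ T⁴, so P₂/P₁ = (T₂/T₁)⁴ = (697.8/1038)⁴ = (0.672254)⁴ = 0.2042.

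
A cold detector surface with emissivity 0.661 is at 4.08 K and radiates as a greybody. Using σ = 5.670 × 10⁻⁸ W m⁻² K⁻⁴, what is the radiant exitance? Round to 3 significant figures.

I ≈ 1.04×10⁻⁵ W/m²

Stefan–Boltzmann: I = εσT⁴ = 0.661 × 5.670×10⁻⁸ × (4.08)⁴ = 1.04×10⁻⁵ W/m².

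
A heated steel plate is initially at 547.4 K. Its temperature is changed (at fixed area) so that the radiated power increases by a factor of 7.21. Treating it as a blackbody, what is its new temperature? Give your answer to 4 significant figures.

P ∝ T⁴, so T₂/T₁ = (P₂/P₁)^(1/4) = (7.21)^(1/4) = 1.63864.
T₂ = 547.4 × 1.63864 = 897.0 K.

T₂ ≈ 897.0 K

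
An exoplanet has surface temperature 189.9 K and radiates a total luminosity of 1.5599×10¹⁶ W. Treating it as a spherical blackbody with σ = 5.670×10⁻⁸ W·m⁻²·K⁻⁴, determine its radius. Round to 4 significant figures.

R ≈ 4.103×10⁶ m

L = 4πR²σT⁴ ⇒ R = √(L/(4πσT⁴)).
σT⁴ = 73.7366 W/m², so R = √(1.5599×10¹⁶/(4π×73.7366)) = 4.103×10⁶ m.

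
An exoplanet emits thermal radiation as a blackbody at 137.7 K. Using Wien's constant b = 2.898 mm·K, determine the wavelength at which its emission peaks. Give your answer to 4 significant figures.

λ_max ≈ 21.05 μm

Wien's displacement law: λ_max = b/T = (2.898×10⁻³ m·K)/(137.7 K) = 2.1046×10⁻⁵ m.
That is 21.05 μm, in the infrared range.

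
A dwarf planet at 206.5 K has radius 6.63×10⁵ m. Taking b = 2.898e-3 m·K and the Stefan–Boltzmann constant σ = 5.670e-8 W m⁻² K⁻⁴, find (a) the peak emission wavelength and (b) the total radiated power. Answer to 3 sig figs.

λ_max ≈ 14.0 μm; P ≈ 5.70×10¹⁴ W

(a) λ_max = b/T = 2.898×10⁻³/206.5 = 1.403×10⁻⁵ m = 14.0 μm.
Surface area A = 4πR² = 4π(6.63×10⁵ m)² = 5.52379×10¹² m².
(b) P = σAT⁴ = 5.670×10⁻⁸×5.52379×10¹²×(206.5)⁴ = 5.70×10¹⁴ W.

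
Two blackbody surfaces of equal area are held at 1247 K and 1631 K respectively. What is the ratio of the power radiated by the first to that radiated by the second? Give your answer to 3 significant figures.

P₁/P₂ ≈ 0.342

With equal areas, P₁/P₂ = (T₁/T₂)⁴ = (1247/1631)⁴ = 0.342.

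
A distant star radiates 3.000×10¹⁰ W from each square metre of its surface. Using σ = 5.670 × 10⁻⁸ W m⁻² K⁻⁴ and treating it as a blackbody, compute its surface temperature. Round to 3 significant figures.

T ≈ 2.70×10⁴ K

I = σT⁴, so T = (I/σ)^(1/4) = (3.000×10¹⁰/(5.670×10⁻⁸))^(1/4) = 2.70×10⁴ K.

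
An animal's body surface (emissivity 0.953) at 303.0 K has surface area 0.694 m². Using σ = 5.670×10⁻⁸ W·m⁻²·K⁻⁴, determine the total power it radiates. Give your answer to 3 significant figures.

Area A = 0.694 m².
P = εσAT⁴ = 0.953 × 5.670×10⁻⁸ × 0.694 × (303.0)⁴ = 316 W.

P ≈ 316 W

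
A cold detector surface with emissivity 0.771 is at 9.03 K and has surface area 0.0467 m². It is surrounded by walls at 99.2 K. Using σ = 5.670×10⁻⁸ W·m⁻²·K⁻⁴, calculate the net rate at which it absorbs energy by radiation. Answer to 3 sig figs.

Net gain ≈ 0.198 W

Area A = 0.0467 m².
Net radiated power P_net = εσA(T⁴ − T₀⁴) = 0.771×5.670×10⁻⁸×0.0467×(9.03⁴ − 99.2⁴).
T⁴ − T₀⁴ = 6648.92 − 9.68382×10⁷ = -9.68316×10⁷ K⁴, so P_net = -0.198 W — negative, meaning a net gain of 0.198 W.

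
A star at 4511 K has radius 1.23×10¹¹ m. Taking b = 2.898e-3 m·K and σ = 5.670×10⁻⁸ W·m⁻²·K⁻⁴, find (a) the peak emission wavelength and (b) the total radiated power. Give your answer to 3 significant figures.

(a) λ_max = b/T = 2.898×10⁻³/4511 = 6.424×10⁻⁷ m = 642 nm.
Surface area A = 4πR² = 4π(1.23×10¹¹ m)² = 1.90117×10²³ m².
(b) P = σAT⁴ = 5.670×10⁻⁸×1.90117×10²³×(4511)⁴ = 4.46×10³⁰ W.

λ_max ≈ 642 nm; P ≈ 4.46×10³⁰ W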